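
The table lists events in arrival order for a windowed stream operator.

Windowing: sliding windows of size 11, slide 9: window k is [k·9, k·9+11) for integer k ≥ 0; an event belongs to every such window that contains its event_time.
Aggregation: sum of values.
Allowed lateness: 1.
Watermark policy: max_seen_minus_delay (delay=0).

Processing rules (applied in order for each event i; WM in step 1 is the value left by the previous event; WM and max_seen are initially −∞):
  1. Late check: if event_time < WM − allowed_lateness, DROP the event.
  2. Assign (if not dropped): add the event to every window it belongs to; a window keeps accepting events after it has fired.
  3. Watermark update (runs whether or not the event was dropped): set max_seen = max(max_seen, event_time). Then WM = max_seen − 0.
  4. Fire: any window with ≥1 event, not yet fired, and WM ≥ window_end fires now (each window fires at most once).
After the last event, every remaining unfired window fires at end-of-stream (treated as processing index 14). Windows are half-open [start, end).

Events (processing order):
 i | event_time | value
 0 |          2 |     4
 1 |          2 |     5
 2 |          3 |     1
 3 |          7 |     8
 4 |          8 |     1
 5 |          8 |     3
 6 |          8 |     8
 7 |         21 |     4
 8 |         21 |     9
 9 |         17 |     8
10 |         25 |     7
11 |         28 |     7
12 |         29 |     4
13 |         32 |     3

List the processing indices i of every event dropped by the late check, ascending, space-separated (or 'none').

i=0 t=2 v=4: → [0,11); WM=2
i=1 t=2 v=5: → [0,11); WM=2
i=2 t=3 v=1: → [0,11); WM=3
i=3 t=7 v=8: → [0,11); WM=7
i=4 t=8 v=1: → [0,11); WM=8
i=5 t=8 v=3: → [0,11); WM=8
i=6 t=8 v=8: → [0,11); WM=8
i=7 t=21 v=4: → [18,29); WM=21; [0,11) fires=30
i=8 t=21 v=9: → [18,29); WM=21
i=9 t=17 v=8: DROP (t<21-1); WM=21
i=10 t=25 v=7: → [18,29); WM=25
i=11 t=28 v=7: → [27,38),[18,29); WM=28
i=12 t=29 v=4: → [27,38); WM=29; [18,29) fires=27
i=13 t=32 v=3: → [27,38); WM=32

9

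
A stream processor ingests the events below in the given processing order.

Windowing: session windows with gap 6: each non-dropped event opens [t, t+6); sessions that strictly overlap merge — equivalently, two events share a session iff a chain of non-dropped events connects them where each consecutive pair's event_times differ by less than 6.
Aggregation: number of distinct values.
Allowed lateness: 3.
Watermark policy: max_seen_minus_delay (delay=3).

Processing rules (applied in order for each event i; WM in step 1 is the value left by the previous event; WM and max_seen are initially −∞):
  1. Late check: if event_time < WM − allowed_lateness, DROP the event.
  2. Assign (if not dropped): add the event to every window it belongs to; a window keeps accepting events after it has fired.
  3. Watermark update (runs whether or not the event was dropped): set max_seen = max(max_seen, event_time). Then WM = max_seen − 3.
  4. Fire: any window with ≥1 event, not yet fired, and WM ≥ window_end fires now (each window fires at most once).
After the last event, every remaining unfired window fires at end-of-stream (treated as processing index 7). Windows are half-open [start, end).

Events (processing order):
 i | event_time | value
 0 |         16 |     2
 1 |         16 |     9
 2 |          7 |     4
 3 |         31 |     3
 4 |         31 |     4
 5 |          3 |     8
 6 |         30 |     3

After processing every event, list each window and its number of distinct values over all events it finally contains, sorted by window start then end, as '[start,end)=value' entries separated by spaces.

i=0 t=16 v=2: → [16,22); WM=13
i=1 t=16 v=9: → [16,22); WM=13
i=2 t=7 v=4: DROP (t<13-3); WM=13
i=3 t=31 v=3: → [31,37); WM=28
i=4 t=31 v=4: → [31,37); WM=28
i=5 t=3 v=8: DROP (t<28-3); WM=28
i=6 t=30 v=3: → [30,37); WM=28

[16,22)=2 [30,37)=2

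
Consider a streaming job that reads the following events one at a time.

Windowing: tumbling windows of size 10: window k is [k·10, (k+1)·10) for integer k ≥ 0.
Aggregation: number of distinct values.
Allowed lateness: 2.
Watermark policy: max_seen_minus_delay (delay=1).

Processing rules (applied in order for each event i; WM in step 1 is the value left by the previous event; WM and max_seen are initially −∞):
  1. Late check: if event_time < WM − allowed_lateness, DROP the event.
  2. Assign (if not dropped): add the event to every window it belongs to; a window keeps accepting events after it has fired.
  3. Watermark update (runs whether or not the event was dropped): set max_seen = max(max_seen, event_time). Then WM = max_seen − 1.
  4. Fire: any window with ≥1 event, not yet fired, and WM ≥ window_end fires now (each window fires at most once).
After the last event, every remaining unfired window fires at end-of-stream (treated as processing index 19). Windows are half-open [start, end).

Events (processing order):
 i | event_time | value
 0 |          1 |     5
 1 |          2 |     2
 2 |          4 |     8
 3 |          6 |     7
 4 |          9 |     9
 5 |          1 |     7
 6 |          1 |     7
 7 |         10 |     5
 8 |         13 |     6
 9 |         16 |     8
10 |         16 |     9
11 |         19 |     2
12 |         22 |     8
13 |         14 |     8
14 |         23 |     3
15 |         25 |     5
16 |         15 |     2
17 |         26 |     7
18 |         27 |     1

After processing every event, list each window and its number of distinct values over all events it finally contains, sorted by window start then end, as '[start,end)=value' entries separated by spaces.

[0,10)=5 [10,20)=5 [20,30)=5

i=0 t=1 v=5: → [0,10); WM=0
i=1 t=2 v=2: → [0,10); WM=1
i=2 t=4 v=8: → [0,10); WM=3
i=3 t=6 v=7: → [0,10); WM=5
i=4 t=9 v=9: → [0,10); WM=8
i=5 t=1 v=7: DROP (t<8-2); WM=8
i=6 t=1 v=7: DROP (t<8-2); WM=8
i=7 t=10 v=5: → [10,20); WM=9
i=8 t=13 v=6: → [10,20); WM=12; [0,10) fires=5
i=9 t=16 v=8: → [10,20); WM=15
i=10 t=16 v=9: → [10,20); WM=15
i=11 t=19 v=2: → [10,20); WM=18
i=12 t=22 v=8: → [20,30); WM=21; [10,20) fires=5
i=13 t=14 v=8: DROP (t<21-2); WM=21
i=14 t=23 v=3: → [20,30); WM=22
i=15 t=25 v=5: → [20,30); WM=24
i=16 t=15 v=2: DROP (t<24-2); WM=24
i=17 t=26 v=7: → [20,30); WM=25
i=18 t=27 v=1: → [20,30); WM=26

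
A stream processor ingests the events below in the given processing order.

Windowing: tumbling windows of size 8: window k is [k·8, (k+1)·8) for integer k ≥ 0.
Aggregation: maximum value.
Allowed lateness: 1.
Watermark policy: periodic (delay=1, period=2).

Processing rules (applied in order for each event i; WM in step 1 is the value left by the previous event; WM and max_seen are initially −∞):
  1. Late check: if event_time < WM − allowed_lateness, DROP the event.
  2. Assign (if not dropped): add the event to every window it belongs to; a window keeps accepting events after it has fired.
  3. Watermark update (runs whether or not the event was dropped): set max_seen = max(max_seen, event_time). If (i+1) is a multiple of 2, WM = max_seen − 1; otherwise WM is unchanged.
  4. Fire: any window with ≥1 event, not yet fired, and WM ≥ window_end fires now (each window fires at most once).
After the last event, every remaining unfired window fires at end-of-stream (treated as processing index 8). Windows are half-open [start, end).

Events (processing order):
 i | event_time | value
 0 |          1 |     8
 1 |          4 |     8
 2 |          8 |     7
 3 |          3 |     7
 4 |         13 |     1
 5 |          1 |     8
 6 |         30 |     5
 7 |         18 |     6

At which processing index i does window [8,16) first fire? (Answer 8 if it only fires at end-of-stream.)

i=0 t=1 v=8: → [0,8); WM=−∞
i=1 t=4 v=8: → [0,8); WM=3
i=2 t=8 v=7: → [8,16); WM=3
i=3 t=3 v=7: → [0,8); WM=7
i=4 t=13 v=1: → [8,16); WM=7
i=5 t=1 v=8: DROP (t<7-1); WM=12; [0,8) fires=8
i=6 t=30 v=5: → [24,32); WM=12
i=7 t=18 v=6: → [16,24); WM=29; [8,16) fires=7 [16,24) fires=6

7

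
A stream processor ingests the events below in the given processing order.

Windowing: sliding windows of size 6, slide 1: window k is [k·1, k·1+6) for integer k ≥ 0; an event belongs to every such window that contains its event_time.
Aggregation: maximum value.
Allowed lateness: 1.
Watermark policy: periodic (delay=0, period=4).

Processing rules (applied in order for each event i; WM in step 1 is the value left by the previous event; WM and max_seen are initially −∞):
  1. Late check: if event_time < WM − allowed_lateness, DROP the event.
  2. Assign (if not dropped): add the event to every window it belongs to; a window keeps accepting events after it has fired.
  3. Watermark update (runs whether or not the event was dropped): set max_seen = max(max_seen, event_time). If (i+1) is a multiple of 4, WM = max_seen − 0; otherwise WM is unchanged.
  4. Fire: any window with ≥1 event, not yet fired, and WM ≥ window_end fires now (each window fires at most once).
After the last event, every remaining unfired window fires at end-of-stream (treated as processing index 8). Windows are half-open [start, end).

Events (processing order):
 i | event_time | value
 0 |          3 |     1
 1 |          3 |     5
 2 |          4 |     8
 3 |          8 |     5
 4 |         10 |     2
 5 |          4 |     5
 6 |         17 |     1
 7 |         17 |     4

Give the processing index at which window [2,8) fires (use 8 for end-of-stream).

i=0 t=3 v=1: → [3,9),[2,8),[1,7),[0,6); WM=−∞
i=1 t=3 v=5: → [3,9),[2,8),[1,7),[0,6); WM=−∞
i=2 t=4 v=8: → [4,10),[3,9),[2,8),[1,7),[0,6); WM=−∞
i=3 t=8 v=5: → [8,14),[7,13),[6,12),[5,11),[4,10),[3,9); WM=8; [0,6) fires=8 [1,7) fires=8 [2,8) fires=8
i=4 t=10 v=2: → [10,16),[9,15),[8,14),[7,13),[6,12),[5,11); WM=8
i=5 t=4 v=5: DROP (t<8-1); WM=8
i=6 t=17 v=1: → [17,23),[16,22),[15,21),[14,20),[13,19),[12,18); WM=8
i=7 t=17 v=4: → [17,23),[16,22),[15,21),[14,20),[13,19),[12,18); WM=17; [3,9) fires=8 [4,10) fires=8 [5,11) fires=5 [6,12) fires=5 [7,13) fires=5 [8,14) fires=5 [9,15) fires=2 [10,16) fires=2

3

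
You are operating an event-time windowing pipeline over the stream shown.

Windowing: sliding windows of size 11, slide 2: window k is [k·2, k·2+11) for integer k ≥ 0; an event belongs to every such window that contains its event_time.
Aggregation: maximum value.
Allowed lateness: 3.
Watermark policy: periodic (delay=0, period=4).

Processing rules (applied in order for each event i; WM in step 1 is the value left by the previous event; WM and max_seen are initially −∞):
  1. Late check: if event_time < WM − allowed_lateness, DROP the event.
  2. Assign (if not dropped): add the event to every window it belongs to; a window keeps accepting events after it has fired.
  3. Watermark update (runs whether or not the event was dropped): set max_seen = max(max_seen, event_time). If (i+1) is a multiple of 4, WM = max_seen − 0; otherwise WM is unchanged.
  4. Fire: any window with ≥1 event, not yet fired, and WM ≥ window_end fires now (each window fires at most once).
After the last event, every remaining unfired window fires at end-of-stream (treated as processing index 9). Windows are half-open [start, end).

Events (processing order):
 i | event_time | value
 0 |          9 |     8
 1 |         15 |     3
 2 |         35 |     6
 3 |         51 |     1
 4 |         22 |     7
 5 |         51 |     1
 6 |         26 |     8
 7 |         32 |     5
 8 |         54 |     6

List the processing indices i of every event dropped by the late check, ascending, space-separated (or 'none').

4 6 7

i=0 t=9 v=8: → [8,19),[6,17),[4,15),[2,13),[0,11); WM=−∞
i=1 t=15 v=3: → [14,25),[12,23),[10,21),[8,19),[6,17); WM=−∞
i=2 t=35 v=6: → [34,45),[32,43),[30,41),[28,39),[26,37); WM=−∞
i=3 t=51 v=1: → [50,61),[48,59),[46,57),[44,55),[42,53); WM=51; [0,11) fires=8 [2,13) fires=8 [4,15) fires=8 [6,17) fires=8 [8,19) fires=8 [10,21) fires=3 [12,23) fires=3 [14,25) fires=3 [26,37) fires=6 [28,39) fires=6 [30,41) fires=6 [32,43) fires=6 [34,45) fires=6
i=4 t=22 v=7: DROP (t<51-3); WM=51
i=5 t=51 v=1: → [50,61),[48,59),[46,57),[44,55),[42,53); WM=51
i=6 t=26 v=8: DROP (t<51-3); WM=51
i=7 t=32 v=5: DROP (t<51-3); WM=51
i=8 t=54 v=6: → [54,65),[52,63),[50,61),[48,59),[46,57),[44,55); WM=51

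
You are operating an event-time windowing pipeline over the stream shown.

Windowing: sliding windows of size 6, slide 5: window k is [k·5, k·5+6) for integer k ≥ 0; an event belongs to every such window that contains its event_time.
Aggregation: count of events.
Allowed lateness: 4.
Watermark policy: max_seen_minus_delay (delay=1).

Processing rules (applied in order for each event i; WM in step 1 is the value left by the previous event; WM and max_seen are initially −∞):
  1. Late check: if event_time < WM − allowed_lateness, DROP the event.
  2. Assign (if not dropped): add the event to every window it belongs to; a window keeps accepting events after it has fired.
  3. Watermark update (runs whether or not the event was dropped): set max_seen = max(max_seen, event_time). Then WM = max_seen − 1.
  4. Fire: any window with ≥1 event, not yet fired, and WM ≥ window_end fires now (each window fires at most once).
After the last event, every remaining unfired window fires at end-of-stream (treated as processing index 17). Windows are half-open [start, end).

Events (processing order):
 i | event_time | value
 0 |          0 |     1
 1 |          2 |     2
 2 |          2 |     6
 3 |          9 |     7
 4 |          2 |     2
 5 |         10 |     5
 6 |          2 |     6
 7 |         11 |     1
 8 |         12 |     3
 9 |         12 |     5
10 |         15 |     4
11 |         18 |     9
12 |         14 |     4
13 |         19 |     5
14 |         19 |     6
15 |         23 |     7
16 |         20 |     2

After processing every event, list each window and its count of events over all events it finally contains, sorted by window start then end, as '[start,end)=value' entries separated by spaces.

[0,6)=3 [5,11)=2 [10,16)=6 [15,21)=5 [20,26)=2

i=0 t=0 v=1: → [0,6); WM=-1
i=1 t=2 v=2: → [0,6); WM=1
i=2 t=2 v=6: → [0,6); WM=1
i=3 t=9 v=7: → [5,11); WM=8; [0,6) fires=3
i=4 t=2 v=2: DROP (t<8-4); WM=8
i=5 t=10 v=5: → [10,16),[5,11); WM=9
i=6 t=2 v=6: DROP (t<9-4); WM=9
i=7 t=11 v=1: → [10,16); WM=10
i=8 t=12 v=3: → [10,16); WM=11; [5,11) fires=2
i=9 t=12 v=5: → [10,16); WM=11
i=10 t=15 v=4: → [15,21),[10,16); WM=14
i=11 t=18 v=9: → [15,21); WM=17; [10,16) fires=5
i=12 t=14 v=4: → [10,16); WM=17
i=13 t=19 v=5: → [15,21); WM=18
i=14 t=19 v=6: → [15,21); WM=18
i=15 t=23 v=7: → [20,26); WM=22; [15,21) fires=4
i=16 t=20 v=2: → [20,26),[15,21); WM=22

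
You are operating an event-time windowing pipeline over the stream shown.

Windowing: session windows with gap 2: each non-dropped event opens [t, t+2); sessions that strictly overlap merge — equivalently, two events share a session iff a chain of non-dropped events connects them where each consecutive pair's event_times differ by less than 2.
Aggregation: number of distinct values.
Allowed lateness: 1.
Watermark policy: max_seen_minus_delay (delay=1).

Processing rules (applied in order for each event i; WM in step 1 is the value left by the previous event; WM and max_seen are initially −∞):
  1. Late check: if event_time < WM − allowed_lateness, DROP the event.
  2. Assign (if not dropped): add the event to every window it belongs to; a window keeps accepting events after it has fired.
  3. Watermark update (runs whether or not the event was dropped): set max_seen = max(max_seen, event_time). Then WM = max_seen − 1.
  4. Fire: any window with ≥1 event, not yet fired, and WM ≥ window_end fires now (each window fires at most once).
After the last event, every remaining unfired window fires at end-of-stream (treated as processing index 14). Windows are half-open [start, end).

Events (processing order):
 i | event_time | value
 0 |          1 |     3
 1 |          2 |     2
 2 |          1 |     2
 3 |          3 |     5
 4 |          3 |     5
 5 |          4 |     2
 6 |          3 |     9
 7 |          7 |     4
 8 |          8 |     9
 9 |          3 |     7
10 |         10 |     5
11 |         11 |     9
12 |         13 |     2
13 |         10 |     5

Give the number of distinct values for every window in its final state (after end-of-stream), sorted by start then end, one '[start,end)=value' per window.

i=0 t=1 v=3: → [1,3); WM=0
i=1 t=2 v=2: → [1,4); WM=1
i=2 t=1 v=2: → [1,4); WM=1
i=3 t=3 v=5: → [1,5); WM=2
i=4 t=3 v=5: → [1,5); WM=2
i=5 t=4 v=2: → [1,6); WM=3
i=6 t=3 v=9: → [1,6); WM=3
i=7 t=7 v=4: → [7,9); WM=6
i=8 t=8 v=9: → [7,10); WM=7
i=9 t=3 v=7: DROP (t<7-1); WM=7
i=10 t=10 v=5: → [10,12); WM=9
i=11 t=11 v=9: → [10,13); WM=10
i=12 t=13 v=2: → [13,15); WM=12
i=13 t=10 v=5: DROP (t<12-1); WM=12

[1,6)=4 [7,10)=2 [10,13)=2 [13,15)=1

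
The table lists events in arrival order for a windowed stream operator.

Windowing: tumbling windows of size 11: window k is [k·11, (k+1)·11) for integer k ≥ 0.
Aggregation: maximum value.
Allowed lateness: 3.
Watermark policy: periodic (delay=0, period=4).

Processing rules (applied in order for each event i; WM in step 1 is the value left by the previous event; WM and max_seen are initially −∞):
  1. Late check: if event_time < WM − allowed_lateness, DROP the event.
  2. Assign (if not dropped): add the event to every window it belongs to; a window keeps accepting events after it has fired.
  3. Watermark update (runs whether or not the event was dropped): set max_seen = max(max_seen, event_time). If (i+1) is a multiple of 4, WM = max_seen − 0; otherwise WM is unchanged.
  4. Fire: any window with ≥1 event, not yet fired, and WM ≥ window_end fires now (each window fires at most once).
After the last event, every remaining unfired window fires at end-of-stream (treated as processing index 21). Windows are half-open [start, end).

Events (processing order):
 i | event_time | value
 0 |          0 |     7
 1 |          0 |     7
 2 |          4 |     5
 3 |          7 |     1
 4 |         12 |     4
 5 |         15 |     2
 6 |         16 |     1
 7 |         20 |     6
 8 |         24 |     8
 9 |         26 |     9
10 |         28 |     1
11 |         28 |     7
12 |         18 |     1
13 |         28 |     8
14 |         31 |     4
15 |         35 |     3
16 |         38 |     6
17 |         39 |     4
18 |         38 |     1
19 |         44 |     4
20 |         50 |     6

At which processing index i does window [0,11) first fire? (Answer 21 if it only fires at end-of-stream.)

7

i=0 t=0 v=7: → [0,11); WM=−∞
i=1 t=0 v=7: → [0,11); WM=−∞
i=2 t=4 v=5: → [0,11); WM=−∞
i=3 t=7 v=1: → [0,11); WM=7
i=4 t=12 v=4: → [11,22); WM=7
i=5 t=15 v=2: → [11,22); WM=7
i=6 t=16 v=1: → [11,22); WM=7
i=7 t=20 v=6: → [11,22); WM=20; [0,11) fires=7
i=8 t=24 v=8: → [22,33); WM=20
i=9 t=26 v=9: → [22,33); WM=20
i=10 t=28 v=1: → [22,33); WM=20
i=11 t=28 v=7: → [22,33); WM=28; [11,22) fires=6
i=12 t=18 v=1: DROP (t<28-3); WM=28
i=13 t=28 v=8: → [22,33); WM=28
i=14 t=31 v=4: → [22,33); WM=28
i=15 t=35 v=3: → [33,44); WM=35; [22,33) fires=9
i=16 t=38 v=6: → [33,44); WM=35
i=17 t=39 v=4: → [33,44); WM=35
i=18 t=38 v=1: → [33,44); WM=35
i=19 t=44 v=4: → [44,55); WM=44; [33,44) fires=6
i=20 t=50 v=6: → [44,55); WM=44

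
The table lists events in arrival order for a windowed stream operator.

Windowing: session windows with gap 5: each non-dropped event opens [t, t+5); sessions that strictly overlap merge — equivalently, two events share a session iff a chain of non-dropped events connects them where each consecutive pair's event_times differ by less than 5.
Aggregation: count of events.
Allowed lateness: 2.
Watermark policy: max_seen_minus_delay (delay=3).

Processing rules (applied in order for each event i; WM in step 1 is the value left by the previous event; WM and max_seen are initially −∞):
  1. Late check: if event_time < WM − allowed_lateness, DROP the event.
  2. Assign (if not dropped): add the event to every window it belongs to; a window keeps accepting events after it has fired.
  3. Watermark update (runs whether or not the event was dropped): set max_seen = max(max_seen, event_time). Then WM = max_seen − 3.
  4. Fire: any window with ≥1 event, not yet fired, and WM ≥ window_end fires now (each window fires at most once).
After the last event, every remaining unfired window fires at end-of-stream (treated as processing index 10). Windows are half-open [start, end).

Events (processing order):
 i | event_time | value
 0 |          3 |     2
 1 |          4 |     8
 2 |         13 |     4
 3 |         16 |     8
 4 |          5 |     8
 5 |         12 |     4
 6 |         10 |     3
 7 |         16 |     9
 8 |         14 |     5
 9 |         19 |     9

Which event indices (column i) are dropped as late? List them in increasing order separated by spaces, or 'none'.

4 6

i=0 t=3 v=2: → [3,8); WM=0
i=1 t=4 v=8: → [3,9); WM=1
i=2 t=13 v=4: → [13,18); WM=10
i=3 t=16 v=8: → [13,21); WM=13
i=4 t=5 v=8: DROP (t<13-2); WM=13
i=5 t=12 v=4: → [12,21); WM=13
i=6 t=10 v=3: DROP (t<13-2); WM=13
i=7 t=16 v=9: → [12,21); WM=13
i=8 t=14 v=5: → [12,21); WM=13
i=9 t=19 v=9: → [12,24); WM=16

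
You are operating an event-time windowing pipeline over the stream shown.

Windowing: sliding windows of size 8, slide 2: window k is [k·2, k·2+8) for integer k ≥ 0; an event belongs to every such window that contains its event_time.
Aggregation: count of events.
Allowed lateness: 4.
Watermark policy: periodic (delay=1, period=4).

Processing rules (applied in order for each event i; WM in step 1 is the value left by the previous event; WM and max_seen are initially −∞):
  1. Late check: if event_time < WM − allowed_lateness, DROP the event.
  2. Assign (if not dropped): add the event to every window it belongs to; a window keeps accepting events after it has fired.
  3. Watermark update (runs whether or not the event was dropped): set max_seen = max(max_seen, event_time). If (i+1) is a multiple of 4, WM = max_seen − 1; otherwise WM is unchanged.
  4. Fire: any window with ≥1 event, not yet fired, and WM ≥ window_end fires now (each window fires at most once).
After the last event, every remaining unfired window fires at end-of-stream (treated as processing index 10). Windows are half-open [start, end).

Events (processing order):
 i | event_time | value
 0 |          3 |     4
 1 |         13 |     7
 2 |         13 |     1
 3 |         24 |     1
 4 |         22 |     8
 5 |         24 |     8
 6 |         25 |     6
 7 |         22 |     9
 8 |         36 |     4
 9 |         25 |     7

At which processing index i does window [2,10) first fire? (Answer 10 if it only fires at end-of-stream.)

i=0 t=3 v=4: → [2,10),[0,8); WM=−∞
i=1 t=13 v=7: → [12,20),[10,18),[8,16),[6,14); WM=−∞
i=2 t=13 v=1: → [12,20),[10,18),[8,16),[6,14); WM=−∞
i=3 t=24 v=1: → [24,32),[22,30),[20,28),[18,26); WM=23; [0,8) fires=1 [2,10) fires=1 [6,14) fires=2 [8,16) fires=2 [10,18) fires=2 [12,20) fires=2
i=4 t=22 v=8: → [22,30),[20,28),[18,26),[16,24); WM=23
i=5 t=24 v=8: → [24,32),[22,30),[20,28),[18,26); WM=23
i=6 t=25 v=6: → [24,32),[22,30),[20,28),[18,26); WM=23
i=7 t=22 v=9: → [22,30),[20,28),[18,26),[16,24); WM=24; [16,24) fires=2
i=8 t=36 v=4: → [36,44),[34,42),[32,40),[30,38); WM=24
i=9 t=25 v=7: → [24,32),[22,30),[20,28),[18,26); WM=24

3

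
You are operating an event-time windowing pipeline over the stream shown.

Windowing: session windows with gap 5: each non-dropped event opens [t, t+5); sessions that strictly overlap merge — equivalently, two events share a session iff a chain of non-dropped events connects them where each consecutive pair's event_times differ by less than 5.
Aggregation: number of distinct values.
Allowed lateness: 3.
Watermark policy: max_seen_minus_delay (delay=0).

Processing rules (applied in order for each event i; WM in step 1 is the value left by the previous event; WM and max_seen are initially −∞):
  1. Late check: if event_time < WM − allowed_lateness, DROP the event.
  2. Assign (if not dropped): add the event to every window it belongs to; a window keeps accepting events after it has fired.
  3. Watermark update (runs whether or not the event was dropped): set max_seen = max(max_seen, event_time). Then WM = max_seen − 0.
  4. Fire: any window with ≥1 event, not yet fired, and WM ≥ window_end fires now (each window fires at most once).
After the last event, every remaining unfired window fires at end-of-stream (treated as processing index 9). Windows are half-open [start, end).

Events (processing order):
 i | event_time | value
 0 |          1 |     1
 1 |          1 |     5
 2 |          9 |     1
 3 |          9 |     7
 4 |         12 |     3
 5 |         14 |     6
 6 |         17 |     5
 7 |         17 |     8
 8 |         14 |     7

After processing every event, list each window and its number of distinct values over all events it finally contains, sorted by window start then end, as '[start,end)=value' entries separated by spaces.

i=0 t=1 v=1: → [1,6); WM=1
i=1 t=1 v=5: → [1,6); WM=1
i=2 t=9 v=1: → [9,14); WM=9
i=3 t=9 v=7: → [9,14); WM=9
i=4 t=12 v=3: → [9,17); WM=12
i=5 t=14 v=6: → [9,19); WM=14
i=6 t=17 v=5: → [9,22); WM=17
i=7 t=17 v=8: → [9,22); WM=17
i=8 t=14 v=7: → [9,22); WM=17

[1,6)=2 [9,22)=6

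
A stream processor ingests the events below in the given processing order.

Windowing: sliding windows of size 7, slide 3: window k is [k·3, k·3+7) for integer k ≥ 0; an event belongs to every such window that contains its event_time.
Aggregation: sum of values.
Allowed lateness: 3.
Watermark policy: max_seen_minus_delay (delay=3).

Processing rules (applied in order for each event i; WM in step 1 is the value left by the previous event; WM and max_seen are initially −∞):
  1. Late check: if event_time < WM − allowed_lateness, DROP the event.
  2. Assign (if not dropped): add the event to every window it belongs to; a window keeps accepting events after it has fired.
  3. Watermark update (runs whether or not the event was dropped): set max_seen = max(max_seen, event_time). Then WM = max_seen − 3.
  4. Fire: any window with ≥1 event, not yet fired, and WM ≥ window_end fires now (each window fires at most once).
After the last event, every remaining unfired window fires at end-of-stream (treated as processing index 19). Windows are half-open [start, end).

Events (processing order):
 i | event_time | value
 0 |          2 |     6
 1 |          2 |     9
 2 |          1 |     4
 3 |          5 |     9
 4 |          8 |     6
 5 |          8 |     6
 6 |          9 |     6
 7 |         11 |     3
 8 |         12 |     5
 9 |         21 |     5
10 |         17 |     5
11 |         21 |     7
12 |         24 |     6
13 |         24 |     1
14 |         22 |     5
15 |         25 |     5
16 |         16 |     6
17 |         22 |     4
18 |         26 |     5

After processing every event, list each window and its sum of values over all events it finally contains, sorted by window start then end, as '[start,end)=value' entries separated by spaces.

[0,7)=28 [3,10)=27 [6,13)=26 [9,16)=14 [12,19)=10 [15,22)=17 [18,25)=28 [21,28)=38 [24,31)=17

i=0 t=2 v=6: → [0,7); WM=-1
i=1 t=2 v=9: → [0,7); WM=-1
i=2 t=1 v=4: → [0,7); WM=-1
i=3 t=5 v=9: → [3,10),[0,7); WM=2
i=4 t=8 v=6: → [6,13),[3,10); WM=5
i=5 t=8 v=6: → [6,13),[3,10); WM=5
i=6 t=9 v=6: → [9,16),[6,13),[3,10); WM=6
i=7 t=11 v=3: → [9,16),[6,13); WM=8; [0,7) fires=28
i=8 t=12 v=5: → [12,19),[9,16),[6,13); WM=9
i=9 t=21 v=5: → [21,28),[18,25),[15,22); WM=18; [3,10) fires=27 [6,13) fires=26 [9,16) fires=14
i=10 t=17 v=5: → [15,22),[12,19); WM=18
i=11 t=21 v=7: → [21,28),[18,25),[15,22); WM=18
i=12 t=24 v=6: → [24,31),[21,28),[18,25); WM=21; [12,19) fires=10
i=13 t=24 v=1: → [24,31),[21,28),[18,25); WM=21
i=14 t=22 v=5: → [21,28),[18,25); WM=21
i=15 t=25 v=5: → [24,31),[21,28); WM=22; [15,22) fires=17
i=16 t=16 v=6: DROP (t<22-3); WM=22
i=17 t=22 v=4: → [21,28),[18,25); WM=22
i=18 t=26 v=5: → [24,31),[21,28); WM=23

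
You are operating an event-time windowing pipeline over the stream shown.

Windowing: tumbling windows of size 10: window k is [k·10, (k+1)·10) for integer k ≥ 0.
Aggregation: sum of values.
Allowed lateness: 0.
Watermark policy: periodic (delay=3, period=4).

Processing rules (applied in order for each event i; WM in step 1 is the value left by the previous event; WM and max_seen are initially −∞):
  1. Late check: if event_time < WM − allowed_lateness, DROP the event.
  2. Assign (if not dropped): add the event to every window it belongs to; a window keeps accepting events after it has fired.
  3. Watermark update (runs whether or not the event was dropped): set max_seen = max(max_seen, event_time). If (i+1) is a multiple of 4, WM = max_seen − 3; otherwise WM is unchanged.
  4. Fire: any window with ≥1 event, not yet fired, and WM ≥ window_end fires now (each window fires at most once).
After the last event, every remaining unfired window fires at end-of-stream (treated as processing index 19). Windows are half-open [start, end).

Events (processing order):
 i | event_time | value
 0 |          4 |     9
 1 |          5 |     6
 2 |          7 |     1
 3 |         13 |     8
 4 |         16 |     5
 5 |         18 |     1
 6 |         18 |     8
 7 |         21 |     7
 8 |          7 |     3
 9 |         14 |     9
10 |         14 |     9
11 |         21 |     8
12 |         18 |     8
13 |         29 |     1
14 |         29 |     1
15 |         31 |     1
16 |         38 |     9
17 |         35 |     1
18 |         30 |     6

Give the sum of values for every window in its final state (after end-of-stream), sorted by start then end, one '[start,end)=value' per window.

i=0 t=4 v=9: → [0,10); WM=−∞
i=1 t=5 v=6: → [0,10); WM=−∞
i=2 t=7 v=1: → [0,10); WM=−∞
i=3 t=13 v=8: → [10,20); WM=10; [0,10) fires=16
i=4 t=16 v=5: → [10,20); WM=10
i=5 t=18 v=1: → [10,20); WM=10
i=6 t=18 v=8: → [10,20); WM=10
i=7 t=21 v=7: → [20,30); WM=18
i=8 t=7 v=3: DROP (t<18-0); WM=18
i=9 t=14 v=9: DROP (t<18-0); WM=18
i=10 t=14 v=9: DROP (t<18-0); WM=18
i=11 t=21 v=8: → [20,30); WM=18
i=12 t=18 v=8: → [10,20); WM=18
i=13 t=29 v=1: → [20,30); WM=18
i=14 t=29 v=1: → [20,30); WM=18
i=15 t=31 v=1: → [30,40); WM=28; [10,20) fires=30
i=16 t=38 v=9: → [30,40); WM=28
i=17 t=35 v=1: → [30,40); WM=28
i=18 t=30 v=6: → [30,40); WM=28

[0,10)=16 [10,20)=30 [20,30)=17 [30,40)=17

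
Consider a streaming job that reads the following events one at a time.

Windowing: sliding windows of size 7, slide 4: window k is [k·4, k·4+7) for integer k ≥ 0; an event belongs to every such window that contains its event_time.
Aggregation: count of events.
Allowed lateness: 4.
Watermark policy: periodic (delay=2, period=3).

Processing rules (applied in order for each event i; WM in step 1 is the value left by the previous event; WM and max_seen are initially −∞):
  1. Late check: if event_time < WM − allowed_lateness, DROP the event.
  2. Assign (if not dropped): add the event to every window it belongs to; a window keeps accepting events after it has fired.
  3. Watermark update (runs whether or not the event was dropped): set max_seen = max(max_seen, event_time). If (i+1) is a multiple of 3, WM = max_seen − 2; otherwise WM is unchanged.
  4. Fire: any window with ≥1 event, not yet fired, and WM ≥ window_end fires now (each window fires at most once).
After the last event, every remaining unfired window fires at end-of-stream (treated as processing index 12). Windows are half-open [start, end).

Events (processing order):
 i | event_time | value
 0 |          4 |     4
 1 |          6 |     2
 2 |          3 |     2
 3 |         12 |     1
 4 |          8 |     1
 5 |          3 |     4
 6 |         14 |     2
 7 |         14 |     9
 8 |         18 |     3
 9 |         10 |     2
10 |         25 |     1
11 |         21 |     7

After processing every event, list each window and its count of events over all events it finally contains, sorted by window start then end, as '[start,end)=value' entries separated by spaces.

[0,7)=4 [4,11)=3 [8,15)=4 [12,19)=4 [16,23)=2 [20,27)=2 [24,31)=1

i=0 t=4 v=4: → [4,11),[0,7); WM=−∞
i=1 t=6 v=2: → [4,11),[0,7); WM=−∞
i=2 t=3 v=2: → [0,7); WM=4
i=3 t=12 v=1: → [12,19),[8,15); WM=4
i=4 t=8 v=1: → [8,15),[4,11); WM=4
i=5 t=3 v=4: → [0,7); WM=10; [0,7) fires=4
i=6 t=14 v=2: → [12,19),[8,15); WM=10
i=7 t=14 v=9: → [12,19),[8,15); WM=10
i=8 t=18 v=3: → [16,23),[12,19); WM=16; [4,11) fires=3 [8,15) fires=4
i=9 t=10 v=2: DROP (t<16-4); WM=16
i=10 t=25 v=1: → [24,31),[20,27); WM=16
i=11 t=21 v=7: → [20,27),[16,23); WM=23; [12,19) fires=4 [16,23) fires=2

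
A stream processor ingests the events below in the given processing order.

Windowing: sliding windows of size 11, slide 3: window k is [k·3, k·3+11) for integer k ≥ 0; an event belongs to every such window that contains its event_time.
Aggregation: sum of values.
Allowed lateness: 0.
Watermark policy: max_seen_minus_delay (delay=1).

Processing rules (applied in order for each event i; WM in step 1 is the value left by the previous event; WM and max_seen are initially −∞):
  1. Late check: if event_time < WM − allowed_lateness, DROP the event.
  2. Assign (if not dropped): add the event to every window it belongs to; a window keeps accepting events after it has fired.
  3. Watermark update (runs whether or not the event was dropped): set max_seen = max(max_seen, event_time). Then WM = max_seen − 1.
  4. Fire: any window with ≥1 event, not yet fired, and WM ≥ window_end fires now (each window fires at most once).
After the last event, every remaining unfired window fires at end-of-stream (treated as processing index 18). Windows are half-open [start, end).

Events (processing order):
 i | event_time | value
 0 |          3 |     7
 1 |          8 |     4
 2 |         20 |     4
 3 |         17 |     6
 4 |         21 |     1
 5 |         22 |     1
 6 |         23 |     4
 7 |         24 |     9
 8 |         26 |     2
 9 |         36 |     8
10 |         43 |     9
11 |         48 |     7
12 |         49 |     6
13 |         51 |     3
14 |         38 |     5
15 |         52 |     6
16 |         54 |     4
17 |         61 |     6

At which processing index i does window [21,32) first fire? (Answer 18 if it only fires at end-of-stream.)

9

i=0 t=3 v=7: → [3,14),[0,11); WM=2
i=1 t=8 v=4: → [6,17),[3,14),[0,11); WM=7
i=2 t=20 v=4: → [18,29),[15,26),[12,23); WM=19; [0,11) fires=11 [3,14) fires=11 [6,17) fires=4
i=3 t=17 v=6: DROP (t<19-0); WM=19
i=4 t=21 v=1: → [21,32),[18,29),[15,26),[12,23); WM=20
i=5 t=22 v=1: → [21,32),[18,29),[15,26),[12,23); WM=21
i=6 t=23 v=4: → [21,32),[18,29),[15,26); WM=22
i=7 t=24 v=9: → [24,35),[21,32),[18,29),[15,26); WM=23; [12,23) fires=6
i=8 t=26 v=2: → [24,35),[21,32),[18,29); WM=25
i=9 t=36 v=8: → [36,47),[33,44),[30,41),[27,38); WM=35; [15,26) fires=19 [18,29) fires=21 [21,32) fires=17 [24,35) fires=11
i=10 t=43 v=9: → [42,53),[39,50),[36,47),[33,44); WM=42; [27,38) fires=8 [30,41) fires=8
i=11 t=48 v=7: → [48,59),[45,56),[42,53),[39,50); WM=47; [33,44) fires=17 [36,47) fires=17
i=12 t=49 v=6: → [48,59),[45,56),[42,53),[39,50); WM=48
i=13 t=51 v=3: → [51,62),[48,59),[45,56),[42,53); WM=50; [39,50) fires=22
i=14 t=38 v=5: DROP (t<50-0); WM=50
i=15 t=52 v=6: → [51,62),[48,59),[45,56),[42,53); WM=51
i=16 t=54 v=4: → [54,65),[51,62),[48,59),[45,56); WM=53; [42,53) fires=31
i=17 t=61 v=6: → [60,71),[57,68),[54,65),[51,62); WM=60; [45,56) fires=26 [48,59) fires=26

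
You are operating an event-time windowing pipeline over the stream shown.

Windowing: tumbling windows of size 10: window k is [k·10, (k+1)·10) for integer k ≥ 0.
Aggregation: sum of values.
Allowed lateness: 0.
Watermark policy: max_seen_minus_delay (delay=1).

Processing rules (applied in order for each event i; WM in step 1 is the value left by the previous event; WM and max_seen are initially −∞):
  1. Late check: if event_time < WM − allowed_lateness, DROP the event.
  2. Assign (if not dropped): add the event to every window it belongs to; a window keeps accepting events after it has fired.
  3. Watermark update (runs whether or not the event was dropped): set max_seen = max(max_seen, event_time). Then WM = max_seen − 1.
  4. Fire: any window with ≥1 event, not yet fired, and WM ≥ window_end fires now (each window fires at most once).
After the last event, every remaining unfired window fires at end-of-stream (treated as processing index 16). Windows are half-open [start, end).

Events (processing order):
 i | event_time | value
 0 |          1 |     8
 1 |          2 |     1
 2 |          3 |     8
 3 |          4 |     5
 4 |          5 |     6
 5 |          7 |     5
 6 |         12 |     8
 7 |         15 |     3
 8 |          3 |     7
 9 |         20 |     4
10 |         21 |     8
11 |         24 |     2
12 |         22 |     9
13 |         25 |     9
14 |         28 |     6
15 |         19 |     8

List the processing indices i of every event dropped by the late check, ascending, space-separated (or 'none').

8 12 15

i=0 t=1 v=8: → [0,10); WM=0
i=1 t=2 v=1: → [0,10); WM=1
i=2 t=3 v=8: → [0,10); WM=2
i=3 t=4 v=5: → [0,10); WM=3
i=4 t=5 v=6: → [0,10); WM=4
i=5 t=7 v=5: → [0,10); WM=6
i=6 t=12 v=8: → [10,20); WM=11; [0,10) fires=33
i=7 t=15 v=3: → [10,20); WM=14
i=8 t=3 v=7: DROP (t<14-0); WM=14
i=9 t=20 v=4: → [20,30); WM=19
i=10 t=21 v=8: → [20,30); WM=20; [10,20) fires=11
i=11 t=24 v=2: → [20,30); WM=23
i=12 t=22 v=9: DROP (t<23-0); WM=23
i=13 t=25 v=9: → [20,30); WM=24
i=14 t=28 v=6: → [20,30); WM=27
i=15 t=19 v=8: DROP (t<27-0); WM=27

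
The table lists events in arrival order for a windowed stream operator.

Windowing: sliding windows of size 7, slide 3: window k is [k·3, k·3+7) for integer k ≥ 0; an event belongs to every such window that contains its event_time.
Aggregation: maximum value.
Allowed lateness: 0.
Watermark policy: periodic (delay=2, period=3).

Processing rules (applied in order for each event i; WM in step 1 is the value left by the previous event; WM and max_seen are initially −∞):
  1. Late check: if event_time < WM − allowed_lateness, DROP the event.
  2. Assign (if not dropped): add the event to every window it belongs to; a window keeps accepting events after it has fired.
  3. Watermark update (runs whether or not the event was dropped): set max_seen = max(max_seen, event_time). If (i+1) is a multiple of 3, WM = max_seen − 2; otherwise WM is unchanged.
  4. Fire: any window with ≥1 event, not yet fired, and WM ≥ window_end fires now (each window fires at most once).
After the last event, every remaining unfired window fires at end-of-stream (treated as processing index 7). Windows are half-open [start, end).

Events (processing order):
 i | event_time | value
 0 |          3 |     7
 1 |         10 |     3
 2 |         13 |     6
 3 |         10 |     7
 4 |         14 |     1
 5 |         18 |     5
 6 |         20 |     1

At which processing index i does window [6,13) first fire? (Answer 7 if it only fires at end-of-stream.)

5

i=0 t=3 v=7: → [3,10),[0,7); WM=−∞
i=1 t=10 v=3: → [9,16),[6,13); WM=−∞
i=2 t=13 v=6: → [12,19),[9,16); WM=11; [0,7) fires=7 [3,10) fires=7
i=3 t=10 v=7: DROP (t<11-0); WM=11
i=4 t=14 v=1: → [12,19),[9,16); WM=11
i=5 t=18 v=5: → [18,25),[15,22),[12,19); WM=16; [6,13) fires=3 [9,16) fires=6
i=6 t=20 v=1: → [18,25),[15,22); WM=16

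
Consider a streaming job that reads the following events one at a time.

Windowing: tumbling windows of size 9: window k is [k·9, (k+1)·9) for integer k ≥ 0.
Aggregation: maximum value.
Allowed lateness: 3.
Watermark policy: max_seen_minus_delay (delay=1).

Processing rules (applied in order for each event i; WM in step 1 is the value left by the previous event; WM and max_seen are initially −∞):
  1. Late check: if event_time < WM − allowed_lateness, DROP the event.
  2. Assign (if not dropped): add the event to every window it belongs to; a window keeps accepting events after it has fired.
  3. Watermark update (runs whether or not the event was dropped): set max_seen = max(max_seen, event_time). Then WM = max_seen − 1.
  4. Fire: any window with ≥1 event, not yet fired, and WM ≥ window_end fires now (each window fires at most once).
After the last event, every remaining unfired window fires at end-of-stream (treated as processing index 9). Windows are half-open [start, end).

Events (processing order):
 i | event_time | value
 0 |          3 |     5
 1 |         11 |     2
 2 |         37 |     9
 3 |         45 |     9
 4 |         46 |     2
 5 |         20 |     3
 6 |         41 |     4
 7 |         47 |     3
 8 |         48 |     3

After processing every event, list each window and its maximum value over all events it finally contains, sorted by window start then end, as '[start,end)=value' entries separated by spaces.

[0,9)=5 [9,18)=2 [36,45)=9 [45,54)=9

i=0 t=3 v=5: → [0,9); WM=2
i=1 t=11 v=2: → [9,18); WM=10; [0,9) fires=5
i=2 t=37 v=9: → [36,45); WM=36; [9,18) fires=2
i=3 t=45 v=9: → [45,54); WM=44
i=4 t=46 v=2: → [45,54); WM=45; [36,45) fires=9
i=5 t=20 v=3: DROP (t<45-3); WM=45
i=6 t=41 v=4: DROP (t<45-3); WM=45
i=7 t=47 v=3: → [45,54); WM=46
i=8 t=48 v=3: → [45,54); WM=47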